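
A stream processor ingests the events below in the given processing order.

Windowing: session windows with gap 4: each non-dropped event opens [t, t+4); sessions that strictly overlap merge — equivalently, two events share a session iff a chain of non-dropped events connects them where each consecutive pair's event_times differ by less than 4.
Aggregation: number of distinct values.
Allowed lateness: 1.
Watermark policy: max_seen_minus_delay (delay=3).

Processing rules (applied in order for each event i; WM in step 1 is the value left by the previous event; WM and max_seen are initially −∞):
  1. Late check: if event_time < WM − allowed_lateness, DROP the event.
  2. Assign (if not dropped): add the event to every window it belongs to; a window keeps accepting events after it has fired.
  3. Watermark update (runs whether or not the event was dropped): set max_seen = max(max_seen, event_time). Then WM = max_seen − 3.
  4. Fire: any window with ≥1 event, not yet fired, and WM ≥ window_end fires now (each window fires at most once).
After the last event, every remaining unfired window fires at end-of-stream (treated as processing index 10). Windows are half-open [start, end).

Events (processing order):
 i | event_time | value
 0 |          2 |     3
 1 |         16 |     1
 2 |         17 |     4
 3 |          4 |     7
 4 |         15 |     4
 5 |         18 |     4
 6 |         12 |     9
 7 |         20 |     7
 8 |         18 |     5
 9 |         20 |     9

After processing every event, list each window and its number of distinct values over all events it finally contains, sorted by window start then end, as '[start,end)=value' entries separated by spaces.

[2,6)=1 [15,24)=5

i=0 t=2 v=3: → [2,6); WM=-1
i=1 t=16 v=1: → [16,20); WM=13
i=2 t=17 v=4: → [16,21); WM=14
i=3 t=4 v=7: DROP (t<14-1); WM=14
i=4 t=15 v=4: → [15,21); WM=14
i=5 t=18 v=4: → [15,22); WM=15
i=6 t=12 v=9: DROP (t<15-1); WM=15
i=7 t=20 v=7: → [15,24); WM=17
i=8 t=18 v=5: → [15,24); WM=17
i=9 t=20 v=9: → [15,24); WM=17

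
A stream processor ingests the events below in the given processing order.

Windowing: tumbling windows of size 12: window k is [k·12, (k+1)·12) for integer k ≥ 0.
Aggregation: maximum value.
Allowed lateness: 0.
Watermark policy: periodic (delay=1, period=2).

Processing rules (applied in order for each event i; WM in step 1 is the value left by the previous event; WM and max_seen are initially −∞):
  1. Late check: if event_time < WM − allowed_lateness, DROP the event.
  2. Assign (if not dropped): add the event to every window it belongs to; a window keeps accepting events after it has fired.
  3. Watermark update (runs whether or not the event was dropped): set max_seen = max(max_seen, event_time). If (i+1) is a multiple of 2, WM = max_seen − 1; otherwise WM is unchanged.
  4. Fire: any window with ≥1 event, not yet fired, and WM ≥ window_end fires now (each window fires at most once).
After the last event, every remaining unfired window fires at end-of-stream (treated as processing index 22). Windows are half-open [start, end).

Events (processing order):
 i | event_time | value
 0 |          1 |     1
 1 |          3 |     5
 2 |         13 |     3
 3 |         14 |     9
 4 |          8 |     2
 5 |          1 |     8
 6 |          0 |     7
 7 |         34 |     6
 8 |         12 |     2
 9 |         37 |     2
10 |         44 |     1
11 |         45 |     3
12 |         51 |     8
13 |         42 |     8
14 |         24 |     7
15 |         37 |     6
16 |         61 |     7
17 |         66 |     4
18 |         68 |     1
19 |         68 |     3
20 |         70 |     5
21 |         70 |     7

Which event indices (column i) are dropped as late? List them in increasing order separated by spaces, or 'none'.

4 5 6 8 13 14 15

i=0 t=1 v=1: → [0,12); WM=−∞
i=1 t=3 v=5: → [0,12); WM=2
i=2 t=13 v=3: → [12,24); WM=2
i=3 t=14 v=9: → [12,24); WM=13; [0,12) fires=5
i=4 t=8 v=2: DROP (t<13-0); WM=13
i=5 t=1 v=8: DROP (t<13-0); WM=13
i=6 t=0 v=7: DROP (t<13-0); WM=13
i=7 t=34 v=6: → [24,36); WM=33; [12,24) fires=9
i=8 t=12 v=2: DROP (t<33-0); WM=33
i=9 t=37 v=2: → [36,48); WM=36; [24,36) fires=6
i=10 t=44 v=1: → [36,48); WM=36
i=11 t=45 v=3: → [36,48); WM=44
i=12 t=51 v=8: → [48,60); WM=44
i=13 t=42 v=8: DROP (t<44-0); WM=50; [36,48) fires=3
i=14 t=24 v=7: DROP (t<50-0); WM=50
i=15 t=37 v=6: DROP (t<50-0); WM=50
i=16 t=61 v=7: → [60,72); WM=50
i=17 t=66 v=4: → [60,72); WM=65; [48,60) fires=8
i=18 t=68 v=1: → [60,72); WM=65
i=19 t=68 v=3: → [60,72); WM=67
i=20 t=70 v=5: → [60,72); WM=67
i=21 t=70 v=7: → [60,72); WM=69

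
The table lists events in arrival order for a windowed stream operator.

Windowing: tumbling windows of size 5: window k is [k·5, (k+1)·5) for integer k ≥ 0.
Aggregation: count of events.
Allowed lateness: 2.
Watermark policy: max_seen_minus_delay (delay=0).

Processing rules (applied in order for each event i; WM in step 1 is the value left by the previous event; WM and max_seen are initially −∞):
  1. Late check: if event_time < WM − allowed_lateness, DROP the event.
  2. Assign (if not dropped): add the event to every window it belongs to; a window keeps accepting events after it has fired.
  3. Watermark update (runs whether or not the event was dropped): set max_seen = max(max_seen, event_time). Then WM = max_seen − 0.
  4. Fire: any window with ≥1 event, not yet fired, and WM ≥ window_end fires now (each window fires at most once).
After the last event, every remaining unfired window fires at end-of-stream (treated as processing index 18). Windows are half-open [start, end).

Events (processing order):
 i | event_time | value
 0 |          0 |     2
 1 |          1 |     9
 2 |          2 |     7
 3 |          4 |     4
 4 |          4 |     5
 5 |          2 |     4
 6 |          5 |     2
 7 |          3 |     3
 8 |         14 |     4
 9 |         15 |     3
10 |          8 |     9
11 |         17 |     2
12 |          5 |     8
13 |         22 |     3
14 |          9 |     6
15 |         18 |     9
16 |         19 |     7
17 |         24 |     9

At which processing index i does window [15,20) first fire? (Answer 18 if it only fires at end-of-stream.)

13

i=0 t=0 v=2: → [0,5); WM=0
i=1 t=1 v=9: → [0,5); WM=1
i=2 t=2 v=7: → [0,5); WM=2
i=3 t=4 v=4: → [0,5); WM=4
i=4 t=4 v=5: → [0,5); WM=4
i=5 t=2 v=4: → [0,5); WM=4
i=6 t=5 v=2: → [5,10); WM=5; [0,5) fires=6
i=7 t=3 v=3: → [0,5); WM=5
i=8 t=14 v=4: → [10,15); WM=14; [5,10) fires=1
i=9 t=15 v=3: → [15,20); WM=15; [10,15) fires=1
i=10 t=8 v=9: DROP (t<15-2); WM=15
i=11 t=17 v=2: → [15,20); WM=17
i=12 t=5 v=8: DROP (t<17-2); WM=17
i=13 t=22 v=3: → [20,25); WM=22; [15,20) fires=2
i=14 t=9 v=6: DROP (t<22-2); WM=22
i=15 t=18 v=9: DROP (t<22-2); WM=22
i=16 t=19 v=7: DROP (t<22-2); WM=22
i=17 t=24 v=9: → [20,25); WM=24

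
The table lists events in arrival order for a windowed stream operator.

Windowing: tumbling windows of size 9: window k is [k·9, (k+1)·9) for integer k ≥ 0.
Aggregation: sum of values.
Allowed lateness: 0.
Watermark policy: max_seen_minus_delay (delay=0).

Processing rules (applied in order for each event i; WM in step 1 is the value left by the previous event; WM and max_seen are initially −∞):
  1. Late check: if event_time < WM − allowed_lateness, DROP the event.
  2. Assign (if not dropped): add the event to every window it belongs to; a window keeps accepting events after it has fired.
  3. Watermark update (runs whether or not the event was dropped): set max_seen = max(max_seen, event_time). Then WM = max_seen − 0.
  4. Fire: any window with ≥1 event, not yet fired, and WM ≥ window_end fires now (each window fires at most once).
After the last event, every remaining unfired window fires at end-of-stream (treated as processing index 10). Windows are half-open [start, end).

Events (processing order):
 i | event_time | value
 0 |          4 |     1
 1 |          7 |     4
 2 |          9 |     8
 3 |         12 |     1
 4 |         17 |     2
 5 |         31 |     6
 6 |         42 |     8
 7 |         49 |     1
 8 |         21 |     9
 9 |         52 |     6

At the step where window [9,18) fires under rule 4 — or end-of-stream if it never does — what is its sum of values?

i=0 t=4 v=1: → [0,9); WM=4
i=1 t=7 v=4: → [0,9); WM=7
i=2 t=9 v=8: → [9,18); WM=9; [0,9) fires=5
i=3 t=12 v=1: → [9,18); WM=12
i=4 t=17 v=2: → [9,18); WM=17
i=5 t=31 v=6: → [27,36); WM=31; [9,18) fires=11
i=6 t=42 v=8: → [36,45); WM=42; [27,36) fires=6
i=7 t=49 v=1: → [45,54); WM=49; [36,45) fires=8
i=8 t=21 v=9: DROP (t<49-0); WM=49
i=9 t=52 v=6: → [45,54); WM=52

11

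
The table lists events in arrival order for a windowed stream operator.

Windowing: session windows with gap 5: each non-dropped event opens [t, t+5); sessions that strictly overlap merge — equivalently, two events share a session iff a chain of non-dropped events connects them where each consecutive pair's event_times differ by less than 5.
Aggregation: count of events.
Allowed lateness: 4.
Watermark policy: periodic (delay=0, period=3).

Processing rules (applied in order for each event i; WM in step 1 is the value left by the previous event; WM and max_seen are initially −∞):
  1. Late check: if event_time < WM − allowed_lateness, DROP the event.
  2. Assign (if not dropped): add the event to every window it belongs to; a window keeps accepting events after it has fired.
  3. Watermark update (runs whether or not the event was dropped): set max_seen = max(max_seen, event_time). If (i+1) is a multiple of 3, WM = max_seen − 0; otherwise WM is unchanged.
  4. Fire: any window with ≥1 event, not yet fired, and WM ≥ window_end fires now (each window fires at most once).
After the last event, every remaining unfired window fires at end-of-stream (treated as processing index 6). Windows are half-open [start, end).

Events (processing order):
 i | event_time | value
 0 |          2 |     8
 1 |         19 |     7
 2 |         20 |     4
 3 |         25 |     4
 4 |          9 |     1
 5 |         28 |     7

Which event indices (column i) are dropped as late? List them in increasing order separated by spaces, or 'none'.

i=0 t=2 v=8: → [2,7); WM=−∞
i=1 t=19 v=7: → [19,24); WM=−∞
i=2 t=20 v=4: → [19,25); WM=20
i=3 t=25 v=4: → [25,30); WM=20
i=4 t=9 v=1: DROP (t<20-4); WM=20
i=5 t=28 v=7: → [25,33); WM=28

4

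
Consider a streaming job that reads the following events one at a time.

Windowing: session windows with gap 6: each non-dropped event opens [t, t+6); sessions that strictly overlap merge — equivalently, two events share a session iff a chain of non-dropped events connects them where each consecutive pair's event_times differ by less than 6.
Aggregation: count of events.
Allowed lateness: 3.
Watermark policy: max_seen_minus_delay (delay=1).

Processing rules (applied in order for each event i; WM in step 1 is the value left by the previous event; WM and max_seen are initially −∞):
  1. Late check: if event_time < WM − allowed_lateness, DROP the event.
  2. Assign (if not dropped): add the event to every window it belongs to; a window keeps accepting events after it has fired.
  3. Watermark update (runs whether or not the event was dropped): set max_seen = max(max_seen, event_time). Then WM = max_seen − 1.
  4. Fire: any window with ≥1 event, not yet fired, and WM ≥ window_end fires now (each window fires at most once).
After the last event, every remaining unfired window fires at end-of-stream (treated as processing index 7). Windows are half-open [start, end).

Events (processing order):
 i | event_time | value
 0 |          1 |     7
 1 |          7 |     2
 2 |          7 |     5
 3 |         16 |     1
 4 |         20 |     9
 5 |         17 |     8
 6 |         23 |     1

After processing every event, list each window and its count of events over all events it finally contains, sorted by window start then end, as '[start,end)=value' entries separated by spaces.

[1,7)=1 [7,13)=2 [16,29)=4

i=0 t=1 v=7: → [1,7); WM=0
i=1 t=7 v=2: → [7,13); WM=6
i=2 t=7 v=5: → [7,13); WM=6
i=3 t=16 v=1: → [16,22); WM=15
i=4 t=20 v=9: → [16,26); WM=19
i=5 t=17 v=8: → [16,26); WM=19
i=6 t=23 v=1: → [16,29); WM=22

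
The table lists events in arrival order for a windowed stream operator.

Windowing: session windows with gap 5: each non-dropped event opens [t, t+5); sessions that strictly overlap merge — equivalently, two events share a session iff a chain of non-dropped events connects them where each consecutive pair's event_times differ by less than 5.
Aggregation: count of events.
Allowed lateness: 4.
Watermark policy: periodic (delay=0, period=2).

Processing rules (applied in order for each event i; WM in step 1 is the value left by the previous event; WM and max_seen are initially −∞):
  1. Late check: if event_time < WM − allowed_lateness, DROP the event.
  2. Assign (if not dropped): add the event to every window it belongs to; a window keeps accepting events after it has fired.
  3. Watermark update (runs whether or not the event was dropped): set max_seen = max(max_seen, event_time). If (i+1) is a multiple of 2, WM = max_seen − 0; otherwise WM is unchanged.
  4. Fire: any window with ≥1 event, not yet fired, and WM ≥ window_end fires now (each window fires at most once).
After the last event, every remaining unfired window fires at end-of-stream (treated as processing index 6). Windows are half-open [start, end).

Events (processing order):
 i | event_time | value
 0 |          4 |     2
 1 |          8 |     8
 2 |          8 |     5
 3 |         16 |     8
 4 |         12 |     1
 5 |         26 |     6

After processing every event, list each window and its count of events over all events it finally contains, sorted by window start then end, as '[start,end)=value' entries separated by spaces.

[4,21)=5 [26,31)=1

i=0 t=4 v=2: → [4,9); WM=−∞
i=1 t=8 v=8: → [4,13); WM=8
i=2 t=8 v=5: → [4,13); WM=8
i=3 t=16 v=8: → [16,21); WM=16
i=4 t=12 v=1: → [4,21); WM=16
i=5 t=26 v=6: → [26,31); WM=26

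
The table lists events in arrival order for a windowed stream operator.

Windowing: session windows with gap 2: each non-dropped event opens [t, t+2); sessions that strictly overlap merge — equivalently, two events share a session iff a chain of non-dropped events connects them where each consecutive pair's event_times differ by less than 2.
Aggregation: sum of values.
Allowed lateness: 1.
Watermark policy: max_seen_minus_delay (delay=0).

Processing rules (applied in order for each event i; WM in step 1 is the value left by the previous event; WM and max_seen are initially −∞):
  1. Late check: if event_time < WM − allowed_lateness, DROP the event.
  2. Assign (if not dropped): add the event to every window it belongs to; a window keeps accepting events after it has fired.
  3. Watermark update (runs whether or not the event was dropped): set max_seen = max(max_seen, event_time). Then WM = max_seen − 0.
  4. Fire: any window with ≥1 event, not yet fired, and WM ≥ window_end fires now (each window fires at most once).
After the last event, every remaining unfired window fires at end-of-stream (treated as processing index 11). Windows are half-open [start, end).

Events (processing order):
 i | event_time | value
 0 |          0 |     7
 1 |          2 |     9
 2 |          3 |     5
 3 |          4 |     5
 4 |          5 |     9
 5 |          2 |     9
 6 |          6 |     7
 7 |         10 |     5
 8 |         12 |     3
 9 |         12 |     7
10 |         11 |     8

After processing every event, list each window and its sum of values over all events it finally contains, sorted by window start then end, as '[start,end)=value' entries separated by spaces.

[0,2)=7 [2,8)=35 [10,14)=23

i=0 t=0 v=7: → [0,2); WM=0
i=1 t=2 v=9: → [2,4); WM=2
i=2 t=3 v=5: → [2,5); WM=3
i=3 t=4 v=5: → [2,6); WM=4
i=4 t=5 v=9: → [2,7); WM=5
i=5 t=2 v=9: DROP (t<5-1); WM=5
i=6 t=6 v=7: → [2,8); WM=6
i=7 t=10 v=5: → [10,12); WM=10
i=8 t=12 v=3: → [12,14); WM=12
i=9 t=12 v=7: → [12,14); WM=12
i=10 t=11 v=8: → [10,14); WM=12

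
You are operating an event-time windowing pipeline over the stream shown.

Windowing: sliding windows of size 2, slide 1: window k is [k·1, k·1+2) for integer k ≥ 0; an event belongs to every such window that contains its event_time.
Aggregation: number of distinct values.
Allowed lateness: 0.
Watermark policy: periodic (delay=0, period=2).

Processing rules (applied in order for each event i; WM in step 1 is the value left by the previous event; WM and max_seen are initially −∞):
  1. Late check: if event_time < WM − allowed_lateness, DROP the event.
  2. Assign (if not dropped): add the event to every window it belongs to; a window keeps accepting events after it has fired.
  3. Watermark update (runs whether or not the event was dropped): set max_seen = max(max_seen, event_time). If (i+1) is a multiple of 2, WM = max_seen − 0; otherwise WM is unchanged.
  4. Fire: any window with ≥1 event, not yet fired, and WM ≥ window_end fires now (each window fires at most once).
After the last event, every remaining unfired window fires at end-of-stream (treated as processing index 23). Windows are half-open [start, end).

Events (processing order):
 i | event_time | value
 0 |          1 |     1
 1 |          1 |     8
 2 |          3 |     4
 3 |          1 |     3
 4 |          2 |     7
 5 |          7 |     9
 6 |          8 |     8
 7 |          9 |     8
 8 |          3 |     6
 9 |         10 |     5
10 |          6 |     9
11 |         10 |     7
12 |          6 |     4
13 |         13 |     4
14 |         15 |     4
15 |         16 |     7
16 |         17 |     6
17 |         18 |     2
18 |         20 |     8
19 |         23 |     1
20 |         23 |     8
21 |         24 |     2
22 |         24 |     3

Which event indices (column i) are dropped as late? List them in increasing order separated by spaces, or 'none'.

i=0 t=1 v=1: → [1,3),[0,2); WM=−∞
i=1 t=1 v=8: → [1,3),[0,2); WM=1
i=2 t=3 v=4: → [3,5),[2,4); WM=1
i=3 t=1 v=3: → [1,3),[0,2); WM=3; [0,2) fires=3 [1,3) fires=3
i=4 t=2 v=7: DROP (t<3-0); WM=3
i=5 t=7 v=9: → [7,9),[6,8); WM=7; [2,4) fires=1 [3,5) fires=1
i=6 t=8 v=8: → [8,10),[7,9); WM=7
i=7 t=9 v=8: → [9,11),[8,10); WM=9; [6,8) fires=1 [7,9) fires=2
i=8 t=3 v=6: DROP (t<9-0); WM=9
i=9 t=10 v=5: → [10,12),[9,11); WM=10; [8,10) fires=1
i=10 t=6 v=9: DROP (t<10-0); WM=10
i=11 t=10 v=7: → [10,12),[9,11); WM=10
i=12 t=6 v=4: DROP (t<10-0); WM=10
i=13 t=13 v=4: → [13,15),[12,14); WM=13; [9,11) fires=3 [10,12) fires=2
i=14 t=15 v=4: → [15,17),[14,16); WM=13
i=15 t=16 v=7: → [16,18),[15,17); WM=16; [12,14) fires=1 [13,15) fires=1 [14,16) fires=1
i=16 t=17 v=6: → [17,19),[16,18); WM=16
i=17 t=18 v=2: → [18,20),[17,19); WM=18; [15,17) fires=2 [16,18) fires=2
i=18 t=20 v=8: → [20,22),[19,21); WM=18
i=19 t=23 v=1: → [23,25),[22,24); WM=23; [17,19) fires=2 [18,20) fires=1 [19,21) fires=1 [20,22) fires=1
i=20 t=23 v=8: → [23,25),[22,24); WM=23
i=21 t=24 v=2: → [24,26),[23,25); WM=24; [22,24) fires=2
i=22 t=24 v=3: → [24,26),[23,25); WM=24

4 8 10 12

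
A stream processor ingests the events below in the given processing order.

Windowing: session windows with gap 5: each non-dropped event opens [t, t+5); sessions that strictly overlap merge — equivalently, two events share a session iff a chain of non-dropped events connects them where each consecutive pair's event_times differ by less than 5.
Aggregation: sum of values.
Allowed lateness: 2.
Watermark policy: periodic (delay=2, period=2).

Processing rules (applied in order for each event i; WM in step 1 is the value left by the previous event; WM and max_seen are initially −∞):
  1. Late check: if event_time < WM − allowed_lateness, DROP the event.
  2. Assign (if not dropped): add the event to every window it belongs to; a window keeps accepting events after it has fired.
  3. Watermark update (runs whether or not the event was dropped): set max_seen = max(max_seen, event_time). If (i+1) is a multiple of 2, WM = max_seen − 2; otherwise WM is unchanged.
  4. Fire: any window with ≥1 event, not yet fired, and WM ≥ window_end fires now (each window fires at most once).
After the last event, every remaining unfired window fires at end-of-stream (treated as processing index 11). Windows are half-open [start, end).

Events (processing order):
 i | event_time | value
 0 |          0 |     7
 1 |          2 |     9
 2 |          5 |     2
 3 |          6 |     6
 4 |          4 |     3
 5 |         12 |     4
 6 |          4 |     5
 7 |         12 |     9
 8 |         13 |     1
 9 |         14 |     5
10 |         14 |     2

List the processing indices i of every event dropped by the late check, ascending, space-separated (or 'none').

i=0 t=0 v=7: → [0,5); WM=−∞
i=1 t=2 v=9: → [0,7); WM=0
i=2 t=5 v=2: → [0,10); WM=0
i=3 t=6 v=6: → [0,11); WM=4
i=4 t=4 v=3: → [0,11); WM=4
i=5 t=12 v=4: → [12,17); WM=10
i=6 t=4 v=5: DROP (t<10-2); WM=10
i=7 t=12 v=9: → [12,17); WM=10
i=8 t=13 v=1: → [12,18); WM=10
i=9 t=14 v=5: → [12,19); WM=12
i=10 t=14 v=2: → [12,19); WM=12

6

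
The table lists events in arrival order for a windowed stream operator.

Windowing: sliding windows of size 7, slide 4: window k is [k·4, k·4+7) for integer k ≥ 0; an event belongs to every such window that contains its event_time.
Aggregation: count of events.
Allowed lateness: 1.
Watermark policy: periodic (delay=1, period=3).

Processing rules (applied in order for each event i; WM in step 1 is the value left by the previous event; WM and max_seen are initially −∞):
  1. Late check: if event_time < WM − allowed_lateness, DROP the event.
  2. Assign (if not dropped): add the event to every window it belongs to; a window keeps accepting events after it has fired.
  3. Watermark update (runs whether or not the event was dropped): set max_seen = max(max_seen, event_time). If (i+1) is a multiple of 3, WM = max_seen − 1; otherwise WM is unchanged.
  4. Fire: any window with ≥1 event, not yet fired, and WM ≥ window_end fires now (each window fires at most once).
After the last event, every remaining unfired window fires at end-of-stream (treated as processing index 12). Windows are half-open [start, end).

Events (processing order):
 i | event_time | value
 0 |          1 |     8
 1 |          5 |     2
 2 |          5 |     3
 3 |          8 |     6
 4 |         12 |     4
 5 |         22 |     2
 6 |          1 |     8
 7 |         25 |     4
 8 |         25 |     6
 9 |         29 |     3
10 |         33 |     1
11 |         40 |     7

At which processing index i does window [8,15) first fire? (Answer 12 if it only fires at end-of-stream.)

5

i=0 t=1 v=8: → [0,7); WM=−∞
i=1 t=5 v=2: → [4,11),[0,7); WM=−∞
i=2 t=5 v=3: → [4,11),[0,7); WM=4
i=3 t=8 v=6: → [8,15),[4,11); WM=4
i=4 t=12 v=4: → [12,19),[8,15); WM=4
i=5 t=22 v=2: → [20,27),[16,23); WM=21; [0,7) fires=3 [4,11) fires=3 [8,15) fires=2 [12,19) fires=1
i=6 t=1 v=8: DROP (t<21-1); WM=21
i=7 t=25 v=4: → [24,31),[20,27); WM=21
i=8 t=25 v=6: → [24,31),[20,27); WM=24; [16,23) fires=1
i=9 t=29 v=3: → [28,35),[24,31); WM=24
i=10 t=33 v=1: → [32,39),[28,35); WM=24
i=11 t=40 v=7: → [40,47),[36,43); WM=39; [20,27) fires=3 [24,31) fires=3 [28,35) fires=2 [32,39) fires=1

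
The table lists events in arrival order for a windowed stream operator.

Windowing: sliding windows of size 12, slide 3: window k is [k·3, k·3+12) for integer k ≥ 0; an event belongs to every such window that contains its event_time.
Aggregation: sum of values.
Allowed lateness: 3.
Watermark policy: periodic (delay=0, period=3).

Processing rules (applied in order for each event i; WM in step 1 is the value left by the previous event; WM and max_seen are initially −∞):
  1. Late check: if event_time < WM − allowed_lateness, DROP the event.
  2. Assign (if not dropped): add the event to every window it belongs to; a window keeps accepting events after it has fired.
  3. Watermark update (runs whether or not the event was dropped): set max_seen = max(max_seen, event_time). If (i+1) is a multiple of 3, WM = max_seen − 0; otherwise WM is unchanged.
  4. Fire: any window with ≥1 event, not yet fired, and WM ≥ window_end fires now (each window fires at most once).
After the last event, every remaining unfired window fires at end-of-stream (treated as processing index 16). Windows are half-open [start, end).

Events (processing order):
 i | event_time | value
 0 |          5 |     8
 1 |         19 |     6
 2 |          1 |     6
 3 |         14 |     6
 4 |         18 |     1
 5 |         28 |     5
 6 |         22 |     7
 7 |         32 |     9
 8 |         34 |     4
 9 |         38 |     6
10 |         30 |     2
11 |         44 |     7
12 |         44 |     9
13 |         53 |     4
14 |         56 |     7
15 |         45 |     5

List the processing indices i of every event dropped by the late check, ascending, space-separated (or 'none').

3 6 10 15

i=0 t=5 v=8: → [3,15),[0,12); WM=−∞
i=1 t=19 v=6: → [18,30),[15,27),[12,24),[9,21); WM=−∞
i=2 t=1 v=6: → [0,12); WM=19; [0,12) fires=14 [3,15) fires=8
i=3 t=14 v=6: DROP (t<19-3); WM=19
i=4 t=18 v=1: → [18,30),[15,27),[12,24),[9,21); WM=19
i=5 t=28 v=5: → [27,39),[24,36),[21,33),[18,30); WM=28; [9,21) fires=7 [12,24) fires=7 [15,27) fires=7
i=6 t=22 v=7: DROP (t<28-3); WM=28
i=7 t=32 v=9: → [30,42),[27,39),[24,36),[21,33); WM=28
i=8 t=34 v=4: → [33,45),[30,42),[27,39),[24,36); WM=34; [18,30) fires=12 [21,33) fires=14
i=9 t=38 v=6: → [36,48),[33,45),[30,42),[27,39); WM=34
i=10 t=30 v=2: DROP (t<34-3); WM=34
i=11 t=44 v=7: → [42,54),[39,51),[36,48),[33,45); WM=44; [24,36) fires=18 [27,39) fires=24 [30,42) fires=19
i=12 t=44 v=9: → [42,54),[39,51),[36,48),[33,45); WM=44
i=13 t=53 v=4: → [51,63),[48,60),[45,57),[42,54); WM=44
i=14 t=56 v=7: → [54,66),[51,63),[48,60),[45,57); WM=56; [33,45) fires=26 [36,48) fires=22 [39,51) fires=16 [42,54) fires=20
i=15 t=45 v=5: DROP (t<56-3); WM=56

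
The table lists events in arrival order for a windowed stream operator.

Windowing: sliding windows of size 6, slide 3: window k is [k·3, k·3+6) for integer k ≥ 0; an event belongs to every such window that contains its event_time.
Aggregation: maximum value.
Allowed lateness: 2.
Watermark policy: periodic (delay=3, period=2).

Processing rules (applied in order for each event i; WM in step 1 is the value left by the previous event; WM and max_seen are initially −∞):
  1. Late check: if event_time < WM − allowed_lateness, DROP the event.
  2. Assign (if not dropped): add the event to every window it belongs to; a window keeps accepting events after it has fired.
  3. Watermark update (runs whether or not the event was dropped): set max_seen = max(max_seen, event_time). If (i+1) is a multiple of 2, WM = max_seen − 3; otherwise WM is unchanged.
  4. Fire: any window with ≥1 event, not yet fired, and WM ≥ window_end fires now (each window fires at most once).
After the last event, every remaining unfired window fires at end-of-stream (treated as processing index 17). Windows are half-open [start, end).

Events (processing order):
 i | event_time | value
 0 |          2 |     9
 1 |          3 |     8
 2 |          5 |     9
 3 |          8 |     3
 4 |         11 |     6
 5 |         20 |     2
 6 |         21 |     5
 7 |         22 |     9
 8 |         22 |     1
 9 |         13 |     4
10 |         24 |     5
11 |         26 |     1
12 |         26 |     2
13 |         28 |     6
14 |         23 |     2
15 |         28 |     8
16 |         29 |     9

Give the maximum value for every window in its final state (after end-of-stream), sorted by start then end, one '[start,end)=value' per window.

i=0 t=2 v=9: → [0,6); WM=−∞
i=1 t=3 v=8: → [3,9),[0,6); WM=0
i=2 t=5 v=9: → [3,9),[0,6); WM=0
i=3 t=8 v=3: → [6,12),[3,9); WM=5
i=4 t=11 v=6: → [9,15),[6,12); WM=5
i=5 t=20 v=2: → [18,24),[15,21); WM=17; [0,6) fires=9 [3,9) fires=9 [6,12) fires=6 [9,15) fires=6
i=6 t=21 v=5: → [21,27),[18,24); WM=17
i=7 t=22 v=9: → [21,27),[18,24); WM=19
i=8 t=22 v=1: → [21,27),[18,24); WM=19
i=9 t=13 v=4: DROP (t<19-2); WM=19
i=10 t=24 v=5: → [24,30),[21,27); WM=19
i=11 t=26 v=1: → [24,30),[21,27); WM=23; [15,21) fires=2
i=12 t=26 v=2: → [24,30),[21,27); WM=23
i=13 t=28 v=6: → [27,33),[24,30); WM=25; [18,24) fires=9
i=14 t=23 v=2: → [21,27),[18,24); WM=25
i=15 t=28 v=8: → [27,33),[24,30); WM=25
i=16 t=29 v=9: → [27,33),[24,30); WM=25

[0,6)=9 [3,9)=9 [6,12)=6 [9,15)=6 [15,21)=2 [18,24)=9 [21,27)=9 [24,30)=9 [27,33)=9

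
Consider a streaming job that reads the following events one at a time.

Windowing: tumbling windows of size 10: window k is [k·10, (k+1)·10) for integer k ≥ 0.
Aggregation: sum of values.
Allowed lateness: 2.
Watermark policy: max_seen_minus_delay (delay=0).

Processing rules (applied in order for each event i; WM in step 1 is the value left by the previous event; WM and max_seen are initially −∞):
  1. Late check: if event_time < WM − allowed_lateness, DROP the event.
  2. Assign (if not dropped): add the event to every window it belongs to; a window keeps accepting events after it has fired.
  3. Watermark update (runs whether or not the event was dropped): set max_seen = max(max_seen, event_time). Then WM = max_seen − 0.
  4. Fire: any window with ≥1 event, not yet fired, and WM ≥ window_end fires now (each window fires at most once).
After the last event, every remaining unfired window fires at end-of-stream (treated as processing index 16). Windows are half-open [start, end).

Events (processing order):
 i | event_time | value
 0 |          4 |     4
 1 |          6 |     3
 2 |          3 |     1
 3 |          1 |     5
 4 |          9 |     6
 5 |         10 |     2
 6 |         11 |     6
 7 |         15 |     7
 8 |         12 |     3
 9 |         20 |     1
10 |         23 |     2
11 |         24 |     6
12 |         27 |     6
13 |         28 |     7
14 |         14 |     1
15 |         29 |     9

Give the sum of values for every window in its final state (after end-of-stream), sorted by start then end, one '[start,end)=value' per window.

i=0 t=4 v=4: → [0,10); WM=4
i=1 t=6 v=3: → [0,10); WM=6
i=2 t=3 v=1: DROP (t<6-2); WM=6
i=3 t=1 v=5: DROP (t<6-2); WM=6
i=4 t=9 v=6: → [0,10); WM=9
i=5 t=10 v=2: → [10,20); WM=10; [0,10) fires=13
i=6 t=11 v=6: → [10,20); WM=11
i=7 t=15 v=7: → [10,20); WM=15
i=8 t=12 v=3: DROP (t<15-2); WM=15
i=9 t=20 v=1: → [20,30); WM=20; [10,20) fires=15
i=10 t=23 v=2: → [20,30); WM=23
i=11 t=24 v=6: → [20,30); WM=24
i=12 t=27 v=6: → [20,30); WM=27
i=13 t=28 v=7: → [20,30); WM=28
i=14 t=14 v=1: DROP (t<28-2); WM=28
i=15 t=29 v=9: → [20,30); WM=29

[0,10)=13 [10,20)=15 [20,30)=31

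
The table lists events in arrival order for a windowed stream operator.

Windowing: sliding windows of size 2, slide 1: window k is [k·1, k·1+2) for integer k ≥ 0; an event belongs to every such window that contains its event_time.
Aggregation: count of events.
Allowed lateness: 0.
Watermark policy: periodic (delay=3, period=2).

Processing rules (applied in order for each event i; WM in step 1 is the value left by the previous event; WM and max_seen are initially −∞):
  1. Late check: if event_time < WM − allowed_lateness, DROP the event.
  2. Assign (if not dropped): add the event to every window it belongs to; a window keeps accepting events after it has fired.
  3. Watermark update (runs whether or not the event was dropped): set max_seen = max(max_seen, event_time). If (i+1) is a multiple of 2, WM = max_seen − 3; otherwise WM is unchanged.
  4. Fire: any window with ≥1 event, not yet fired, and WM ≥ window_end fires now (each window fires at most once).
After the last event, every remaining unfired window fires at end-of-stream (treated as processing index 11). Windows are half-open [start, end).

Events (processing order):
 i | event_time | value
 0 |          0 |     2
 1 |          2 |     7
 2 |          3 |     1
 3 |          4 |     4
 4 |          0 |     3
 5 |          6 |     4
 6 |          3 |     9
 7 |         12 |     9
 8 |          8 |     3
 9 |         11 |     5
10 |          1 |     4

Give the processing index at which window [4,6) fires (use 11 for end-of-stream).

7

i=0 t=0 v=2: → [0,2); WM=−∞
i=1 t=2 v=7: → [2,4),[1,3); WM=-1
i=2 t=3 v=1: → [3,5),[2,4); WM=-1
i=3 t=4 v=4: → [4,6),[3,5); WM=1
i=4 t=0 v=3: DROP (t<1-0); WM=1
i=5 t=6 v=4: → [6,8),[5,7); WM=3; [0,2) fires=1 [1,3) fires=1
i=6 t=3 v=9: → [3,5),[2,4); WM=3
i=7 t=12 v=9: → [12,14),[11,13); WM=9; [2,4) fires=3 [3,5) fires=3 [4,6) fires=1 [5,7) fires=1 [6,8) fires=1
i=8 t=8 v=3: DROP (t<9-0); WM=9
i=9 t=11 v=5: → [11,13),[10,12); WM=9
i=10 t=1 v=4: DROP (t<9-0); WM=9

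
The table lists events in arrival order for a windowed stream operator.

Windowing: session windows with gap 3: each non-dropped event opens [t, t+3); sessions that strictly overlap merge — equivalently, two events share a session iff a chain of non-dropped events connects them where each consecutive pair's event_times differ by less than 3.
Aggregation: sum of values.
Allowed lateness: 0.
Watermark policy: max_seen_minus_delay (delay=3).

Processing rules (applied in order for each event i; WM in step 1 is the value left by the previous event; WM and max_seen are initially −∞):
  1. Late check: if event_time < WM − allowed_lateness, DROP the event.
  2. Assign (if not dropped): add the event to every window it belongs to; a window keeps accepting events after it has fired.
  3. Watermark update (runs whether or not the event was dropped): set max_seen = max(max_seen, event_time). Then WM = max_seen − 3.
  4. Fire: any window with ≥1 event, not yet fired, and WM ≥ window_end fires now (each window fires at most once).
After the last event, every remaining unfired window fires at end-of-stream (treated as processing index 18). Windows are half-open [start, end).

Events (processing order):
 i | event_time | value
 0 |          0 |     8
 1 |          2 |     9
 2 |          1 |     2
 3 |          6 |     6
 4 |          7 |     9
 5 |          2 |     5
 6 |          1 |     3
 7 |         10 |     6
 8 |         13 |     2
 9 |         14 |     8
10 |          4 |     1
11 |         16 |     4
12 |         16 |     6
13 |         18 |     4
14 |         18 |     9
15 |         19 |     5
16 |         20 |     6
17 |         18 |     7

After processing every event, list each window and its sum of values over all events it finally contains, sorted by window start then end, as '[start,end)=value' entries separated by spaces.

[0,5)=19 [6,10)=15 [10,13)=6 [13,23)=51

i=0 t=0 v=8: → [0,3); WM=-3
i=1 t=2 v=9: → [0,5); WM=-1
i=2 t=1 v=2: → [0,5); WM=-1
i=3 t=6 v=6: → [6,9); WM=3
i=4 t=7 v=9: → [6,10); WM=4
i=5 t=2 v=5: DROP (t<4-0); WM=4
i=6 t=1 v=3: DROP (t<4-0); WM=4
i=7 t=10 v=6: → [10,13); WM=7
i=8 t=13 v=2: → [13,16); WM=10
i=9 t=14 v=8: → [13,17); WM=11
i=10 t=4 v=1: DROP (t<11-0); WM=11
i=11 t=16 v=4: → [13,19); WM=13
i=12 t=16 v=6: → [13,19); WM=13
i=13 t=18 v=4: → [13,21); WM=15
i=14 t=18 v=9: → [13,21); WM=15
i=15 t=19 v=5: → [13,22); WM=16
i=16 t=20 v=6: → [13,23); WM=17
i=17 t=18 v=7: → [13,23); WM=17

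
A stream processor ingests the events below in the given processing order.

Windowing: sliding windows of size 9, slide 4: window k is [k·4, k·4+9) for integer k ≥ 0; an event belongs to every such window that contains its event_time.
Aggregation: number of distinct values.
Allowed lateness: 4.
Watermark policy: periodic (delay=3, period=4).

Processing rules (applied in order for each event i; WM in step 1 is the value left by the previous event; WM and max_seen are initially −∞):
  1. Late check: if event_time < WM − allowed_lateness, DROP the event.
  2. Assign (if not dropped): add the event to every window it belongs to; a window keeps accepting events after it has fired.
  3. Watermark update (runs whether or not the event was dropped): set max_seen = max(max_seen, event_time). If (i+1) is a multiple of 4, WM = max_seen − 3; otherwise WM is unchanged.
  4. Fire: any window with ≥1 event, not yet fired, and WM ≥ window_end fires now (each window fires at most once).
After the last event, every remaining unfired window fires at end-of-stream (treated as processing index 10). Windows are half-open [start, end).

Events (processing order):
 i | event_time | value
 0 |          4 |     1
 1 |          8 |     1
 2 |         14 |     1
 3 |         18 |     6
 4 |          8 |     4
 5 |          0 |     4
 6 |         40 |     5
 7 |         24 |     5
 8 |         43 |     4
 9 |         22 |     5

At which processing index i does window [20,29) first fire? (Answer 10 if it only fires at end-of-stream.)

7

i=0 t=4 v=1: → [4,13),[0,9); WM=−∞
i=1 t=8 v=1: → [8,17),[4,13),[0,9); WM=−∞
i=2 t=14 v=1: → [12,21),[8,17); WM=−∞
i=3 t=18 v=6: → [16,25),[12,21); WM=15; [0,9) fires=1 [4,13) fires=1
i=4 t=8 v=4: DROP (t<15-4); WM=15
i=5 t=0 v=4: DROP (t<15-4); WM=15
i=6 t=40 v=5: → [40,49),[36,45),[32,41); WM=15
i=7 t=24 v=5: → [24,33),[20,29),[16,25); WM=37; [8,17) fires=1 [12,21) fires=2 [16,25) fires=2 [20,29) fires=1 [24,33) fires=1
i=8 t=43 v=4: → [40,49),[36,45); WM=37
i=9 t=22 v=5: DROP (t<37-4); WM=37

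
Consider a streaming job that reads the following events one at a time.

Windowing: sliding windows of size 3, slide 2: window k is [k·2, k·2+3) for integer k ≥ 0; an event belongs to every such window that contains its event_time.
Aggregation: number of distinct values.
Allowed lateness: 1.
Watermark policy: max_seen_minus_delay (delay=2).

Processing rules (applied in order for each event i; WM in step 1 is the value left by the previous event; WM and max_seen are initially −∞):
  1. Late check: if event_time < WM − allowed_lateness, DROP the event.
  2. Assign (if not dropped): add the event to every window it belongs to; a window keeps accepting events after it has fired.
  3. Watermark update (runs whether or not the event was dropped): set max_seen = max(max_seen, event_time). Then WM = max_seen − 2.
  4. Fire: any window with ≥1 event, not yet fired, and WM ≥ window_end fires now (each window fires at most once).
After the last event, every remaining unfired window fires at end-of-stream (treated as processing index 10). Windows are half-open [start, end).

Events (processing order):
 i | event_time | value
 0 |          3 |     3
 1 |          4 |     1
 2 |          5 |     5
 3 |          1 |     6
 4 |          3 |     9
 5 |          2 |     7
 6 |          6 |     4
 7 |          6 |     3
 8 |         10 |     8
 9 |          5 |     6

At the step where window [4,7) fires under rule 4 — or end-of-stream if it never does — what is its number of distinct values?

i=0 t=3 v=3: → [2,5); WM=1
i=1 t=4 v=1: → [4,7),[2,5); WM=2
i=2 t=5 v=5: → [4,7); WM=3
i=3 t=1 v=6: DROP (t<3-1); WM=3
i=4 t=3 v=9: → [2,5); WM=3
i=5 t=2 v=7: → [2,5),[0,3); WM=3; [0,3) fires=1
i=6 t=6 v=4: → [6,9),[4,7); WM=4
i=7 t=6 v=3: → [6,9),[4,7); WM=4
i=8 t=10 v=8: → [10,13),[8,11); WM=8; [2,5) fires=4 [4,7) fires=4
i=9 t=5 v=6: DROP (t<8-1); WM=8

4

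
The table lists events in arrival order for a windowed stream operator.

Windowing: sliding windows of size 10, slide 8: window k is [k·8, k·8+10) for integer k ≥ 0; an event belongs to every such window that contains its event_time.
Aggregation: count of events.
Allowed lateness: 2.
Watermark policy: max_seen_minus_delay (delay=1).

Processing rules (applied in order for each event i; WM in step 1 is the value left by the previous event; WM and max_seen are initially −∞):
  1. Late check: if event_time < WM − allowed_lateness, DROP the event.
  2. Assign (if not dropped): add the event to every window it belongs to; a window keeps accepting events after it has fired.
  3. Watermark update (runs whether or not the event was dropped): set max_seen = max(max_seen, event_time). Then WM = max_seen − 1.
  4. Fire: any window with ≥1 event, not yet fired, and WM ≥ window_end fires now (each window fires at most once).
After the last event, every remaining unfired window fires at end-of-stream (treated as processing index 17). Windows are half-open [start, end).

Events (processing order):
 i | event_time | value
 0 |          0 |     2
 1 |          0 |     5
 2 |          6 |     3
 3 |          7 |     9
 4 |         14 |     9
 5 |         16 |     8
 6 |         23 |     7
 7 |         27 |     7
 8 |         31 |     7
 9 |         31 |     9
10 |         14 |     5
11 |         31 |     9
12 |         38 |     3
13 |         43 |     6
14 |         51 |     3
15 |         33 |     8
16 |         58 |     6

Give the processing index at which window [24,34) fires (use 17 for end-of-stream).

i=0 t=0 v=2: → [0,10); WM=-1
i=1 t=0 v=5: → [0,10); WM=-1
i=2 t=6 v=3: → [0,10); WM=5
i=3 t=7 v=9: → [0,10); WM=6
i=4 t=14 v=9: → [8,18); WM=13; [0,10) fires=4
i=5 t=16 v=8: → [16,26),[8,18); WM=15
i=6 t=23 v=7: → [16,26); WM=22; [8,18) fires=2
i=7 t=27 v=7: → [24,34); WM=26; [16,26) fires=2
i=8 t=31 v=7: → [24,34); WM=30
i=9 t=31 v=9: → [24,34); WM=30
i=10 t=14 v=5: DROP (t<30-2); WM=30
i=11 t=31 v=9: → [24,34); WM=30
i=12 t=38 v=3: → [32,42); WM=37; [24,34) fires=4
i=13 t=43 v=6: → [40,50); WM=42; [32,42) fires=1
i=14 t=51 v=3: → [48,58); WM=50; [40,50) fires=1
i=15 t=33 v=8: DROP (t<50-2); WM=50
i=16 t=58 v=6: → [56,66); WM=57

12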